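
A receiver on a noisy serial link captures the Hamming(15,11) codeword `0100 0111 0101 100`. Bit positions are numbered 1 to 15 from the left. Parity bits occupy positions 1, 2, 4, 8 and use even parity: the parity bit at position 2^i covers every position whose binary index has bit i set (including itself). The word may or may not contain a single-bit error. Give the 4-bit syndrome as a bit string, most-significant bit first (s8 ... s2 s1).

s1: b1⊕b3⊕b5⊕b7⊕b9⊕b11⊕b13⊕b15 = 0⊕0⊕0⊕1⊕0⊕0⊕1⊕0 = 0
s2: b2⊕b3⊕b6⊕b7⊕b10⊕b11⊕b14⊕b15 = 1⊕0⊕1⊕1⊕1⊕0⊕0⊕0 = 0
s4: b4⊕b5⊕b6⊕b7⊕b12⊕b13⊕b14⊕b15 = 0⊕0⊕1⊕1⊕1⊕1⊕0⊕0 = 0
s8: b8⊕b9⊕b10⊕b11⊕b12⊕b13⊕b14⊕b15 = 1⊕0⊕1⊕0⊕1⊕1⊕0⊕0 = 0
Syndrome (s8...s1) = 0000 → position 0 (no error).

0000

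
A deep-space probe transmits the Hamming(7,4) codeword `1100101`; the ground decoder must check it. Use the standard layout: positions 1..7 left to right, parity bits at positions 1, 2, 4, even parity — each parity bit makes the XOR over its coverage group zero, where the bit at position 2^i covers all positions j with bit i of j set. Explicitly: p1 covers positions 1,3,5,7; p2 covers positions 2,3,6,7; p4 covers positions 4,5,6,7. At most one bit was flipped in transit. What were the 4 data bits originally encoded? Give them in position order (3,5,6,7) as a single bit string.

0101

s1: b1⊕b3⊕b5⊕b7 = 1⊕0⊕1⊕1 = 1
s2: b2⊕b3⊕b6⊕b7 = 1⊕0⊕0⊕1 = 0
s4: b4⊕b5⊕b6⊕b7 = 0⊕1⊕0⊕1 = 0
Syndrome (s4...s1) = 001 → position 1.
Flip bit 1: corrected codeword = 0100101
Data bits at positions 3,5,6,7: 0101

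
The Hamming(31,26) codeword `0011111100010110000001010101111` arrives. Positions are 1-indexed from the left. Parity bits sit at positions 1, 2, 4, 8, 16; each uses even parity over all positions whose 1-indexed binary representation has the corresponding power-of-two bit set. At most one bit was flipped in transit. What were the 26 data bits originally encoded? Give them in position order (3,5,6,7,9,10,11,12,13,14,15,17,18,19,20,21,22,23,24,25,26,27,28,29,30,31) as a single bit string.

s1: b1⊕b3⊕b5⊕b7⊕b9⊕b11⊕b13⊕b15⊕b17⊕b19⊕b21⊕b23⊕b25⊕b27⊕b29⊕b31 = 0⊕1⊕1⊕1⊕0⊕0⊕0⊕1⊕0⊕0⊕0⊕0⊕0⊕0⊕1⊕1 = 0
s2: b2⊕b3⊕b6⊕b7⊕b10⊕b11⊕b14⊕b15⊕b18⊕b19⊕b22⊕b23⊕b26⊕b27⊕b30⊕b31 = 0⊕1⊕1⊕1⊕0⊕0⊕1⊕1⊕0⊕0⊕1⊕0⊕1⊕0⊕1⊕1 = 1
s4: b4⊕b5⊕b6⊕b7⊕b12⊕b13⊕b14⊕b15⊕b20⊕b21⊕b22⊕b23⊕b28⊕b29⊕b30⊕b31 = 1⊕1⊕1⊕1⊕1⊕0⊕1⊕1⊕0⊕0⊕1⊕0⊕1⊕1⊕1⊕1 = 0
s8: b8⊕b9⊕b10⊕b11⊕b12⊕b13⊕b14⊕b15⊕b24⊕b25⊕b26⊕b27⊕b28⊕b29⊕b30⊕b31 = 1⊕0⊕0⊕0⊕1⊕0⊕1⊕1⊕1⊕0⊕1⊕0⊕1⊕1⊕1⊕1 = 0
s16: b16⊕b17⊕b18⊕b19⊕b20⊕b21⊕b22⊕b23⊕b24⊕b25⊕b26⊕b27⊕b28⊕b29⊕b30⊕b31 = 0⊕0⊕0⊕0⊕0⊕0⊕1⊕0⊕1⊕0⊕1⊕0⊕1⊕1⊕1⊕1 = 1
Syndrome (s16...s1) = 10010 → position 18.
Flip bit 18: corrected codeword = 0011111100010110010001010101111
Data bits at positions 3,5,6,7,9,10,11,12,13,14,15,17,18,19,20,21,22,23,24,25,26,27,28,29,30,31: 11110001011010001010101111

11110001011010001010101111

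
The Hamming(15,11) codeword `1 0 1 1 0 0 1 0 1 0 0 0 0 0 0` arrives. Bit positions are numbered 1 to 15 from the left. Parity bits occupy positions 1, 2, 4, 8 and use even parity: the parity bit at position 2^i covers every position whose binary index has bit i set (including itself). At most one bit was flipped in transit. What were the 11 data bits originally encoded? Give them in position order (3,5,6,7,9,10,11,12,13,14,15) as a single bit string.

s1: b1⊕b3⊕b5⊕b7⊕b9⊕b11⊕b13⊕b15 = 1⊕1⊕0⊕1⊕1⊕0⊕0⊕0 = 0
s2: b2⊕b3⊕b6⊕b7⊕b10⊕b11⊕b14⊕b15 = 0⊕1⊕0⊕1⊕0⊕0⊕0⊕0 = 0
s4: b4⊕b5⊕b6⊕b7⊕b12⊕b13⊕b14⊕b15 = 1⊕0⊕0⊕1⊕0⊕0⊕0⊕0 = 0
s8: b8⊕b9⊕b10⊕b11⊕b12⊕b13⊕b14⊕b15 = 0⊕1⊕0⊕0⊕0⊕0⊕0⊕0 = 1
Syndrome (s8...s1) = 1000 → position 8.
Flip bit 8: corrected codeword = 101100111000000
Data bits at positions 3,5,6,7,9,10,11,12,13,14,15: 10011000000

10011000000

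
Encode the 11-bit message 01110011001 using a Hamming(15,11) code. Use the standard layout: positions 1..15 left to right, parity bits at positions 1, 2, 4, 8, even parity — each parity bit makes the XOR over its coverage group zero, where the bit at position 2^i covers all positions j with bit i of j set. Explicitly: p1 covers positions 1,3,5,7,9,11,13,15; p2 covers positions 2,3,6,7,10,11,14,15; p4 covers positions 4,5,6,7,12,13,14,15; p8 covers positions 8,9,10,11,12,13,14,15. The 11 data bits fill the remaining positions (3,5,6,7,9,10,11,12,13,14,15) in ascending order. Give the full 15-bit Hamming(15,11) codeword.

Place data bits at non-power-of-two positions: b3=0, b5=1, b6=1, b7=1, b9=0, b10=0, b11=1, b12=1, b13=0, b14=0, b15=1.
p1 = XOR of data positions {3,5,7,9,11,13,15} = 0⊕1⊕1⊕0⊕1⊕0⊕1 = 0
p2 = XOR of data positions {3,6,7,10,11,14,15} = 0⊕1⊕1⊕0⊕1⊕0⊕1 = 0
p4 = XOR of data positions {5,6,7,12,13,14,15} = 1⊕1⊕1⊕1⊕0⊕0⊕1 = 1
p8 = XOR of data positions {9,10,11,12,13,14,15} = 0⊕0⊕1⊕1⊕0⊕0⊕1 = 1
Codeword b1..b15 = 000111110011001

000111110011001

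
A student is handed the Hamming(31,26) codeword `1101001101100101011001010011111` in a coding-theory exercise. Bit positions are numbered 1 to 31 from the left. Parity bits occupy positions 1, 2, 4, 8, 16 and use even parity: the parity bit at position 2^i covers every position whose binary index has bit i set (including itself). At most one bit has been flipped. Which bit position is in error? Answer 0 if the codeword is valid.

3

s1: b1⊕b3⊕b5⊕b7⊕b9⊕b11⊕b13⊕b15⊕b17⊕b19⊕b21⊕b23⊕b25⊕b27⊕b29⊕b31 = 1⊕0⊕0⊕1⊕0⊕1⊕0⊕0⊕0⊕1⊕0⊕0⊕0⊕1⊕1⊕1 = 1
s2: b2⊕b3⊕b6⊕b7⊕b10⊕b11⊕b14⊕b15⊕b18⊕b19⊕b22⊕b23⊕b26⊕b27⊕b30⊕b31 = 1⊕0⊕0⊕1⊕1⊕1⊕1⊕0⊕1⊕1⊕1⊕0⊕0⊕1⊕1⊕1 = 1
s4: b4⊕b5⊕b6⊕b7⊕b12⊕b13⊕b14⊕b15⊕b20⊕b21⊕b22⊕b23⊕b28⊕b29⊕b30⊕b31 = 1⊕0⊕0⊕1⊕0⊕0⊕1⊕0⊕0⊕0⊕1⊕0⊕1⊕1⊕1⊕1 = 0
s8: b8⊕b9⊕b10⊕b11⊕b12⊕b13⊕b14⊕b15⊕b24⊕b25⊕b26⊕b27⊕b28⊕b29⊕b30⊕b31 = 1⊕0⊕1⊕1⊕0⊕0⊕1⊕0⊕1⊕0⊕0⊕1⊕1⊕1⊕1⊕1 = 0
s16: b16⊕b17⊕b18⊕b19⊕b20⊕b21⊕b22⊕b23⊕b24⊕b25⊕b26⊕b27⊕b28⊕b29⊕b30⊕b31 = 1⊕0⊕1⊕1⊕0⊕0⊕1⊕0⊕1⊕0⊕0⊕1⊕1⊕1⊕1⊕1 = 0
Syndrome (s16...s1) = 00011 → position 3.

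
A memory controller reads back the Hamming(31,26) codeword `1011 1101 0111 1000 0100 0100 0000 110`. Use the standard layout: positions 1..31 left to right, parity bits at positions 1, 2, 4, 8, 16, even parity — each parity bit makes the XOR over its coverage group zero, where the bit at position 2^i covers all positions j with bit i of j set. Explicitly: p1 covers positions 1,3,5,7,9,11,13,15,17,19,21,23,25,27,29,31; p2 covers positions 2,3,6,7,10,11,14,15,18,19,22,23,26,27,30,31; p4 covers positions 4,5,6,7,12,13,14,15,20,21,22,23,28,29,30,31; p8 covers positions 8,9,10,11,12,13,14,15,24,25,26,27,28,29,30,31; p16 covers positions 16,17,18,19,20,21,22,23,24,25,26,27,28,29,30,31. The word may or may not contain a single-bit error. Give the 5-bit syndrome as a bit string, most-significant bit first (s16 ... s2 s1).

01010

s1: b1⊕b3⊕b5⊕b7⊕b9⊕b11⊕b13⊕b15⊕b17⊕b19⊕b21⊕b23⊕b25⊕b27⊕b29⊕b31 = 1⊕1⊕1⊕0⊕0⊕1⊕1⊕0⊕0⊕0⊕0⊕0⊕0⊕0⊕1⊕0 = 0
s2: b2⊕b3⊕b6⊕b7⊕b10⊕b11⊕b14⊕b15⊕b18⊕b19⊕b22⊕b23⊕b26⊕b27⊕b30⊕b31 = 0⊕1⊕1⊕0⊕1⊕1⊕0⊕0⊕1⊕0⊕1⊕0⊕0⊕0⊕1⊕0 = 1
s4: b4⊕b5⊕b6⊕b7⊕b12⊕b13⊕b14⊕b15⊕b20⊕b21⊕b22⊕b23⊕b28⊕b29⊕b30⊕b31 = 1⊕1⊕1⊕0⊕1⊕1⊕0⊕0⊕0⊕0⊕1⊕0⊕0⊕1⊕1⊕0 = 0
s8: b8⊕b9⊕b10⊕b11⊕b12⊕b13⊕b14⊕b15⊕b24⊕b25⊕b26⊕b27⊕b28⊕b29⊕b30⊕b31 = 1⊕0⊕1⊕1⊕1⊕1⊕0⊕0⊕0⊕0⊕0⊕0⊕0⊕1⊕1⊕0 = 1
s16: b16⊕b17⊕b18⊕b19⊕b20⊕b21⊕b22⊕b23⊕b24⊕b25⊕b26⊕b27⊕b28⊕b29⊕b30⊕b31 = 0⊕0⊕1⊕0⊕0⊕0⊕1⊕0⊕0⊕0⊕0⊕0⊕0⊕1⊕1⊕0 = 0
Syndrome (s16...s1) = 01010 → position 10.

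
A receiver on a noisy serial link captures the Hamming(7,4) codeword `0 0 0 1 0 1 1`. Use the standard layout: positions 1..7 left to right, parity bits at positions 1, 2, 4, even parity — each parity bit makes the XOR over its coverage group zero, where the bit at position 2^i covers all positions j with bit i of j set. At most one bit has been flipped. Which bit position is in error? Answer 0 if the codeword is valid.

s1: b1⊕b3⊕b5⊕b7 = 0⊕0⊕0⊕1 = 1
s2: b2⊕b3⊕b6⊕b7 = 0⊕0⊕1⊕1 = 0
s4: b4⊕b5⊕b6⊕b7 = 1⊕0⊕1⊕1 = 1
Syndrome (s4...s1) = 101 → position 5.

5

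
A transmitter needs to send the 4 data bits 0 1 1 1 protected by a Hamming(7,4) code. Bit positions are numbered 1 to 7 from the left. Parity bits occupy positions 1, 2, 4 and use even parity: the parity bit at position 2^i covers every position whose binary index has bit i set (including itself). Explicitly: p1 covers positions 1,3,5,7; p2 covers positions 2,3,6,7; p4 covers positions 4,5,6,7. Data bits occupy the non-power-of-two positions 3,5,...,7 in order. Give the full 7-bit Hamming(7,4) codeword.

0001111

Place data bits at non-power-of-two positions: b3=0, b5=1, b6=1, b7=1.
p1 = XOR of data positions {3,5,7} = 0⊕1⊕1 = 0
p2 = XOR of data positions {3,6,7} = 0⊕1⊕1 = 0
p4 = XOR of data positions {5,6,7} = 1⊕1⊕1 = 1
Codeword b1..b7 = 0001111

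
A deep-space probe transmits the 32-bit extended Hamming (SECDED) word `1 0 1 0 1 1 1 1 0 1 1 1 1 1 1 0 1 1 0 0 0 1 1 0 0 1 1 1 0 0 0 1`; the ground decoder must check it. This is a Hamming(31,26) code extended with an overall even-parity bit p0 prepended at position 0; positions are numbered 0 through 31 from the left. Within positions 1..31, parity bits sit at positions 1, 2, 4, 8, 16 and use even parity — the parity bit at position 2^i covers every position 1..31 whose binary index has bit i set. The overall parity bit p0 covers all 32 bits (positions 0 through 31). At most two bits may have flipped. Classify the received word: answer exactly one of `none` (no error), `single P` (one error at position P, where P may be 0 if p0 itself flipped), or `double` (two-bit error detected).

s1: b1⊕b3⊕b5⊕b7⊕b9⊕b11⊕b13⊕b15⊕b17⊕b19⊕b21⊕b23⊕b25⊕b27⊕b29⊕b31 = 0⊕0⊕1⊕1⊕1⊕1⊕1⊕0⊕1⊕0⊕1⊕0⊕1⊕1⊕0⊕1 = 0
s2: b2⊕b3⊕b6⊕b7⊕b10⊕b11⊕b14⊕b15⊕b18⊕b19⊕b22⊕b23⊕b26⊕b27⊕b30⊕b31 = 1⊕0⊕1⊕1⊕1⊕1⊕1⊕0⊕0⊕0⊕1⊕0⊕1⊕1⊕0⊕1 = 0
s4: b4⊕b5⊕b6⊕b7⊕b12⊕b13⊕b14⊕b15⊕b20⊕b21⊕b22⊕b23⊕b28⊕b29⊕b30⊕b31 = 1⊕1⊕1⊕1⊕1⊕1⊕1⊕0⊕0⊕1⊕1⊕0⊕0⊕0⊕0⊕1 = 0
s8: b8⊕b9⊕b10⊕b11⊕b12⊕b13⊕b14⊕b15⊕b24⊕b25⊕b26⊕b27⊕b28⊕b29⊕b30⊕b31 = 0⊕1⊕1⊕1⊕1⊕1⊕1⊕0⊕0⊕1⊕1⊕1⊕0⊕0⊕0⊕1 = 0
s16: b16⊕b17⊕b18⊕b19⊕b20⊕b21⊕b22⊕b23⊕b24⊕b25⊕b26⊕b27⊕b28⊕b29⊕b30⊕b31 = 1⊕1⊕0⊕0⊕0⊕1⊕1⊕0⊕0⊕1⊕1⊕1⊕0⊕0⊕0⊕1 = 0
Syndrome (s16...s1) = 00000 → position 0 (no error).
Overall parity (XOR of all 32 bits, including p0): 1⊕0⊕1⊕0⊕1⊕1⊕1⊕1⊕0⊕1⊕1⊕1⊕1⊕1⊕1⊕0⊕1⊕1⊕0⊕0⊕0⊕1⊕1⊕0⊕0⊕1⊕1⊕1⊕0⊕0⊕0⊕1 = 0
Overall=0, syndrome position=0 → no error.

none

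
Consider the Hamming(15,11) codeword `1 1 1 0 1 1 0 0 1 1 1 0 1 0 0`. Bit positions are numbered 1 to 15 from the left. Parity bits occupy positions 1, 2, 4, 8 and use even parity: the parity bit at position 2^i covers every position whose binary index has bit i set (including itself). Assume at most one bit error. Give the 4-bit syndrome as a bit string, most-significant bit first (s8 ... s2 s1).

0110

s1: b1⊕b3⊕b5⊕b7⊕b9⊕b11⊕b13⊕b15 = 1⊕1⊕1⊕0⊕1⊕1⊕1⊕0 = 0
s2: b2⊕b3⊕b6⊕b7⊕b10⊕b11⊕b14⊕b15 = 1⊕1⊕1⊕0⊕1⊕1⊕0⊕0 = 1
s4: b4⊕b5⊕b6⊕b7⊕b12⊕b13⊕b14⊕b15 = 0⊕1⊕1⊕0⊕0⊕1⊕0⊕0 = 1
s8: b8⊕b9⊕b10⊕b11⊕b12⊕b13⊕b14⊕b15 = 0⊕1⊕1⊕1⊕0⊕1⊕0⊕0 = 0
Syndrome (s8...s1) = 0110 → position 6.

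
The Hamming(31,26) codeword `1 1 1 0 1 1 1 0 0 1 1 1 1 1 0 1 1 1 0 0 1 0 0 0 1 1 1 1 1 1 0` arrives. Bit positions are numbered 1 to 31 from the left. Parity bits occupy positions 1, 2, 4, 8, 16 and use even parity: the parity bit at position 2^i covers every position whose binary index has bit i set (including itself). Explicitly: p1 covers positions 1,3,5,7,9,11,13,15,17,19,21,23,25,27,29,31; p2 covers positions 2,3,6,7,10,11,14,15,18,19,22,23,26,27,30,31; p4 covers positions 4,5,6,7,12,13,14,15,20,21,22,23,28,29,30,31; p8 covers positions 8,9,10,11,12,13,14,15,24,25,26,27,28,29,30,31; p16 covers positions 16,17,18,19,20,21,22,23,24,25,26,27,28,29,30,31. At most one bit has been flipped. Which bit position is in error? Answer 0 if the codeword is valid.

11

s1: b1⊕b3⊕b5⊕b7⊕b9⊕b11⊕b13⊕b15⊕b17⊕b19⊕b21⊕b23⊕b25⊕b27⊕b29⊕b31 = 1⊕1⊕1⊕1⊕0⊕1⊕1⊕0⊕1⊕0⊕1⊕0⊕1⊕1⊕1⊕0 = 1
s2: b2⊕b3⊕b6⊕b7⊕b10⊕b11⊕b14⊕b15⊕b18⊕b19⊕b22⊕b23⊕b26⊕b27⊕b30⊕b31 = 1⊕1⊕1⊕1⊕1⊕1⊕1⊕0⊕1⊕0⊕0⊕0⊕1⊕1⊕1⊕0 = 1
s4: b4⊕b5⊕b6⊕b7⊕b12⊕b13⊕b14⊕b15⊕b20⊕b21⊕b22⊕b23⊕b28⊕b29⊕b30⊕b31 = 0⊕1⊕1⊕1⊕1⊕1⊕1⊕0⊕0⊕1⊕0⊕0⊕1⊕1⊕1⊕0 = 0
s8: b8⊕b9⊕b10⊕b11⊕b12⊕b13⊕b14⊕b15⊕b24⊕b25⊕b26⊕b27⊕b28⊕b29⊕b30⊕b31 = 0⊕0⊕1⊕1⊕1⊕1⊕1⊕0⊕0⊕1⊕1⊕1⊕1⊕1⊕1⊕0 = 1
s16: b16⊕b17⊕b18⊕b19⊕b20⊕b21⊕b22⊕b23⊕b24⊕b25⊕b26⊕b27⊕b28⊕b29⊕b30⊕b31 = 1⊕1⊕1⊕0⊕0⊕1⊕0⊕0⊕0⊕1⊕1⊕1⊕1⊕1⊕1⊕0 = 0
Syndrome (s16...s1) = 01011 → position 11.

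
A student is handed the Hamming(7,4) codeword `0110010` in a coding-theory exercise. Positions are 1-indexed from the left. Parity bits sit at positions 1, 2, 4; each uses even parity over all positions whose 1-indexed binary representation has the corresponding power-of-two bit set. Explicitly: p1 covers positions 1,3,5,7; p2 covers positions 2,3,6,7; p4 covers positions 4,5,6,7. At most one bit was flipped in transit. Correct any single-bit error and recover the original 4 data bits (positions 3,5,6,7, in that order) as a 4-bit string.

1011

s1: b1⊕b3⊕b5⊕b7 = 0⊕1⊕0⊕0 = 1
s2: b2⊕b3⊕b6⊕b7 = 1⊕1⊕1⊕0 = 1
s4: b4⊕b5⊕b6⊕b7 = 0⊕0⊕1⊕0 = 1
Syndrome (s4...s1) = 111 → position 7.
Flip bit 7: corrected codeword = 0110011
Data bits at positions 3,5,6,7: 1011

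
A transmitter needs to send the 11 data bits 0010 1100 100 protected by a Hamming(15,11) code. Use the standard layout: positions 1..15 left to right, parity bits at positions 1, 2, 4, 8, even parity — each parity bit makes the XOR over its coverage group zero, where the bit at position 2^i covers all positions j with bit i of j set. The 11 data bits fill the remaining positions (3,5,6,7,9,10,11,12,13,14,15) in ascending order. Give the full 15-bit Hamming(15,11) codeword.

Place data bits at non-power-of-two positions: b3=0, b5=0, b6=1, b7=0, b9=1, b10=1, b11=0, b12=0, b13=1, b14=0, b15=0.
p1 = XOR of data positions {3,5,7,9,11,13,15} = 0⊕0⊕0⊕1⊕0⊕1⊕0 = 0
p2 = XOR of data positions {3,6,7,10,11,14,15} = 0⊕1⊕0⊕1⊕0⊕0⊕0 = 0
p4 = XOR of data positions {5,6,7,12,13,14,15} = 0⊕1⊕0⊕0⊕1⊕0⊕0 = 0
p8 = XOR of data positions {9,10,11,12,13,14,15} = 1⊕1⊕0⊕0⊕1⊕0⊕0 = 1
Codeword b1..b15 = 000001011100100

000001011100100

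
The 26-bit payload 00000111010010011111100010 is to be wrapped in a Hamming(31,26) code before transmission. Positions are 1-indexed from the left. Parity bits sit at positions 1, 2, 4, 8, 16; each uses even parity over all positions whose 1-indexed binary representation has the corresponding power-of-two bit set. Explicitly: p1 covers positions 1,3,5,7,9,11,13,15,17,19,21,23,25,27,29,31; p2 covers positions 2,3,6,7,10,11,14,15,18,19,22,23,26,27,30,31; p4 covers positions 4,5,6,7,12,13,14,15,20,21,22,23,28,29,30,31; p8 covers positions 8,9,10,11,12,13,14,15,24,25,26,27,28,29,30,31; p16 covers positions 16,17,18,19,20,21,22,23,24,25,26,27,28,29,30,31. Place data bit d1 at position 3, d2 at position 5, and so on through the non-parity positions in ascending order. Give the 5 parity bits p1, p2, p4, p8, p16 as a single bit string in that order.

Place data bits at non-power-of-two positions: b3=0, b5=0, b6=0, b7=0, b9=0, b10=1, b11=1, b12=1, b13=0, b14=1, b15=0, b17=0, b18=1, b19=0, b20=0, b21=1, b22=1, b23=1, b24=1, b25=1, b26=1, b27=0, b28=0, b29=0, b30=1, b31=0.
p1 = XOR of data positions {3,5,7,9,11,13,15,17,19,21,23,25,27,29,31} = 0⊕0⊕0⊕0⊕1⊕0⊕0⊕0⊕0⊕1⊕1⊕1⊕0⊕0⊕0 = 0
p2 = XOR of data positions {3,6,7,10,11,14,15,18,19,22,23,26,27,30,31} = 0⊕0⊕0⊕1⊕1⊕1⊕0⊕1⊕0⊕1⊕1⊕1⊕0⊕1⊕0 = 0
p4 = XOR of data positions {5,6,7,12,13,14,15,20,21,22,23,28,29,30,31} = 0⊕0⊕0⊕1⊕0⊕1⊕0⊕0⊕1⊕1⊕1⊕0⊕0⊕1⊕0 = 0
p8 = XOR of data positions {9,10,11,12,13,14,15,24,25,26,27,28,29,30,31} = 0⊕1⊕1⊕1⊕0⊕1⊕0⊕1⊕1⊕1⊕0⊕0⊕0⊕1⊕0 = 0
p16 = XOR of data positions {17,18,19,20,21,22,23,24,25,26,27,28,29,30,31} = 0⊕1⊕0⊕0⊕1⊕1⊕1⊕1⊕1⊕1⊕0⊕0⊕0⊕1⊕0 = 0
Parity bits p1,p2,p4,p8,p16 = 00000

00000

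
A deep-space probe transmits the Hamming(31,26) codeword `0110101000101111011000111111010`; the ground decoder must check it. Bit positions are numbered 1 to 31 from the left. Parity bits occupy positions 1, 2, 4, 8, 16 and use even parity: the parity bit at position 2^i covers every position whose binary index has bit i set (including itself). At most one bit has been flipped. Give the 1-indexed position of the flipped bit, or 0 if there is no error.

s1: b1⊕b3⊕b5⊕b7⊕b9⊕b11⊕b13⊕b15⊕b17⊕b19⊕b21⊕b23⊕b25⊕b27⊕b29⊕b31 = 0⊕1⊕1⊕1⊕0⊕1⊕1⊕1⊕0⊕1⊕0⊕1⊕1⊕1⊕0⊕0 = 0
s2: b2⊕b3⊕b6⊕b7⊕b10⊕b11⊕b14⊕b15⊕b18⊕b19⊕b22⊕b23⊕b26⊕b27⊕b30⊕b31 = 1⊕1⊕0⊕1⊕0⊕1⊕1⊕1⊕1⊕1⊕0⊕1⊕1⊕1⊕1⊕0 = 0
s4: b4⊕b5⊕b6⊕b7⊕b12⊕b13⊕b14⊕b15⊕b20⊕b21⊕b22⊕b23⊕b28⊕b29⊕b30⊕b31 = 0⊕1⊕0⊕1⊕0⊕1⊕1⊕1⊕0⊕0⊕0⊕1⊕1⊕0⊕1⊕0 = 0
s8: b8⊕b9⊕b10⊕b11⊕b12⊕b13⊕b14⊕b15⊕b24⊕b25⊕b26⊕b27⊕b28⊕b29⊕b30⊕b31 = 0⊕0⊕0⊕1⊕0⊕1⊕1⊕1⊕1⊕1⊕1⊕1⊕1⊕0⊕1⊕0 = 0
s16: b16⊕b17⊕b18⊕b19⊕b20⊕b21⊕b22⊕b23⊕b24⊕b25⊕b26⊕b27⊕b28⊕b29⊕b30⊕b31 = 1⊕0⊕1⊕1⊕0⊕0⊕0⊕1⊕1⊕1⊕1⊕1⊕1⊕0⊕1⊕0 = 0
Syndrome (s16...s1) = 00000 → position 0 (no error).

0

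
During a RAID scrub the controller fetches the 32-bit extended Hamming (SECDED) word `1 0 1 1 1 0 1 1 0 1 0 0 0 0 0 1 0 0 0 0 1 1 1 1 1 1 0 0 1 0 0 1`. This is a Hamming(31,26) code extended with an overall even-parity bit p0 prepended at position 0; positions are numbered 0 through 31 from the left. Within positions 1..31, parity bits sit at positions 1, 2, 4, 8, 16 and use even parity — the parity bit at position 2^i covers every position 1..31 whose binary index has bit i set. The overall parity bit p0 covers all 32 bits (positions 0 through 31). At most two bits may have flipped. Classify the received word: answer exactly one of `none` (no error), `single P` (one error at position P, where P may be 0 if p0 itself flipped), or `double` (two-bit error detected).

none

s1: b1⊕b3⊕b5⊕b7⊕b9⊕b11⊕b13⊕b15⊕b17⊕b19⊕b21⊕b23⊕b25⊕b27⊕b29⊕b31 = 0⊕1⊕0⊕1⊕1⊕0⊕0⊕1⊕0⊕0⊕1⊕1⊕1⊕0⊕0⊕1 = 0
s2: b2⊕b3⊕b6⊕b7⊕b10⊕b11⊕b14⊕b15⊕b18⊕b19⊕b22⊕b23⊕b26⊕b27⊕b30⊕b31 = 1⊕1⊕1⊕1⊕0⊕0⊕0⊕1⊕0⊕0⊕1⊕1⊕0⊕0⊕0⊕1 = 0
s4: b4⊕b5⊕b6⊕b7⊕b12⊕b13⊕b14⊕b15⊕b20⊕b21⊕b22⊕b23⊕b28⊕b29⊕b30⊕b31 = 1⊕0⊕1⊕1⊕0⊕0⊕0⊕1⊕1⊕1⊕1⊕1⊕1⊕0⊕0⊕1 = 0
s8: b8⊕b9⊕b10⊕b11⊕b12⊕b13⊕b14⊕b15⊕b24⊕b25⊕b26⊕b27⊕b28⊕b29⊕b30⊕b31 = 0⊕1⊕0⊕0⊕0⊕0⊕0⊕1⊕1⊕1⊕0⊕0⊕1⊕0⊕0⊕1 = 0
s16: b16⊕b17⊕b18⊕b19⊕b20⊕b21⊕b22⊕b23⊕b24⊕b25⊕b26⊕b27⊕b28⊕b29⊕b30⊕b31 = 0⊕0⊕0⊕0⊕1⊕1⊕1⊕1⊕1⊕1⊕0⊕0⊕1⊕0⊕0⊕1 = 0
Syndrome (s16...s1) = 00000 → position 0 (no error).
Overall parity (XOR of all 32 bits, including p0): 1⊕0⊕1⊕1⊕1⊕0⊕1⊕1⊕0⊕1⊕0⊕0⊕0⊕0⊕0⊕1⊕0⊕0⊕0⊕0⊕1⊕1⊕1⊕1⊕1⊕1⊕0⊕0⊕1⊕0⊕0⊕1 = 0
Overall=0, syndrome position=0 → no error.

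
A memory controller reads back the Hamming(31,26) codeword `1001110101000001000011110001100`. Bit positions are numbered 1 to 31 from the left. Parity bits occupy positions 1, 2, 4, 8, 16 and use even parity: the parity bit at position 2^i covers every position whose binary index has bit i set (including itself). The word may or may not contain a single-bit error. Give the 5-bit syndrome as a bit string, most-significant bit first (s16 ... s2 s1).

11001

s1: b1⊕b3⊕b5⊕b7⊕b9⊕b11⊕b13⊕b15⊕b17⊕b19⊕b21⊕b23⊕b25⊕b27⊕b29⊕b31 = 1⊕0⊕1⊕0⊕0⊕0⊕0⊕0⊕0⊕0⊕1⊕1⊕0⊕0⊕1⊕0 = 1
s2: b2⊕b3⊕b6⊕b7⊕b10⊕b11⊕b14⊕b15⊕b18⊕b19⊕b22⊕b23⊕b26⊕b27⊕b30⊕b31 = 0⊕0⊕1⊕0⊕1⊕0⊕0⊕0⊕0⊕0⊕1⊕1⊕0⊕0⊕0⊕0 = 0
s4: b4⊕b5⊕b6⊕b7⊕b12⊕b13⊕b14⊕b15⊕b20⊕b21⊕b22⊕b23⊕b28⊕b29⊕b30⊕b31 = 1⊕1⊕1⊕0⊕0⊕0⊕0⊕0⊕0⊕1⊕1⊕1⊕1⊕1⊕0⊕0 = 0
s8: b8⊕b9⊕b10⊕b11⊕b12⊕b13⊕b14⊕b15⊕b24⊕b25⊕b26⊕b27⊕b28⊕b29⊕b30⊕b31 = 1⊕0⊕1⊕0⊕0⊕0⊕0⊕0⊕1⊕0⊕0⊕0⊕1⊕1⊕0⊕0 = 1
s16: b16⊕b17⊕b18⊕b19⊕b20⊕b21⊕b22⊕b23⊕b24⊕b25⊕b26⊕b27⊕b28⊕b29⊕b30⊕b31 = 1⊕0⊕0⊕0⊕0⊕1⊕1⊕1⊕1⊕0⊕0⊕0⊕1⊕1⊕0⊕0 = 1
Syndrome (s16...s1) = 11001 → position 25.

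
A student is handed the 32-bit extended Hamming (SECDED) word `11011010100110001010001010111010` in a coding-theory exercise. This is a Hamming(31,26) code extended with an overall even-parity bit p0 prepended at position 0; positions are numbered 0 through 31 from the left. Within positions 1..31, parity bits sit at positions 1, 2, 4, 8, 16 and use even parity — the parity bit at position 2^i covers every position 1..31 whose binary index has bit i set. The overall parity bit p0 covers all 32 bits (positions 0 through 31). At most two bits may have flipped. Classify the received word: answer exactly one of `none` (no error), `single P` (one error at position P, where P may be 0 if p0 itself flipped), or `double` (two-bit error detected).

s1: b1⊕b3⊕b5⊕b7⊕b9⊕b11⊕b13⊕b15⊕b17⊕b19⊕b21⊕b23⊕b25⊕b27⊕b29⊕b31 = 1⊕1⊕0⊕0⊕0⊕1⊕0⊕0⊕0⊕0⊕0⊕0⊕0⊕1⊕0⊕0 = 0
s2: b2⊕b3⊕b6⊕b7⊕b10⊕b11⊕b14⊕b15⊕b18⊕b19⊕b22⊕b23⊕b26⊕b27⊕b30⊕b31 = 0⊕1⊕1⊕0⊕0⊕1⊕0⊕0⊕1⊕0⊕1⊕0⊕1⊕1⊕1⊕0 = 0
s4: b4⊕b5⊕b6⊕b7⊕b12⊕b13⊕b14⊕b15⊕b20⊕b21⊕b22⊕b23⊕b28⊕b29⊕b30⊕b31 = 1⊕0⊕1⊕0⊕1⊕0⊕0⊕0⊕0⊕0⊕1⊕0⊕1⊕0⊕1⊕0 = 0
s8: b8⊕b9⊕b10⊕b11⊕b12⊕b13⊕b14⊕b15⊕b24⊕b25⊕b26⊕b27⊕b28⊕b29⊕b30⊕b31 = 1⊕0⊕0⊕1⊕1⊕0⊕0⊕0⊕1⊕0⊕1⊕1⊕1⊕0⊕1⊕0 = 0
s16: b16⊕b17⊕b18⊕b19⊕b20⊕b21⊕b22⊕b23⊕b24⊕b25⊕b26⊕b27⊕b28⊕b29⊕b30⊕b31 = 1⊕0⊕1⊕0⊕0⊕0⊕1⊕0⊕1⊕0⊕1⊕1⊕1⊕0⊕1⊕0 = 0
Syndrome (s16...s1) = 00000 → position 0 (no error).
Overall parity (XOR of all 32 bits, including p0): 1⊕1⊕0⊕1⊕1⊕0⊕1⊕0⊕1⊕0⊕0⊕1⊕1⊕0⊕0⊕0⊕1⊕0⊕1⊕0⊕0⊕0⊕1⊕0⊕1⊕0⊕1⊕1⊕1⊕0⊕1⊕0 = 0
Overall=0, syndrome position=0 → no error.

none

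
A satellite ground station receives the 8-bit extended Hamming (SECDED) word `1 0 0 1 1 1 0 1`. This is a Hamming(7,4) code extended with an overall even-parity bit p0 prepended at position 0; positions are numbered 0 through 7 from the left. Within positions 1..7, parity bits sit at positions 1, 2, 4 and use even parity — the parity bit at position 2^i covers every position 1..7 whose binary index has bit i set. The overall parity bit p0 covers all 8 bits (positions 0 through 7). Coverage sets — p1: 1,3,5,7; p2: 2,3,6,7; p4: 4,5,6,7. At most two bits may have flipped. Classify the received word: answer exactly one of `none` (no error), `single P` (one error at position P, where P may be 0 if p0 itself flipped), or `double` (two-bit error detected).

single 5

s1: b1⊕b3⊕b5⊕b7 = 0⊕1⊕1⊕1 = 1
s2: b2⊕b3⊕b6⊕b7 = 0⊕1⊕0⊕1 = 0
s4: b4⊕b5⊕b6⊕b7 = 1⊕1⊕0⊕1 = 1
Syndrome (s4...s1) = 101 → position 5.
Overall parity (XOR of all 8 bits, including p0): 1⊕0⊕0⊕1⊕1⊕1⊕0⊕1 = 1
Overall=1, syndrome position=5 → single-bit error at position 5.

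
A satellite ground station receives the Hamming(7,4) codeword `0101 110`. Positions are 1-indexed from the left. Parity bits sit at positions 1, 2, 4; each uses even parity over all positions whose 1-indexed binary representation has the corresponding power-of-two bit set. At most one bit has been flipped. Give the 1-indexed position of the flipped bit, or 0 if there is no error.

5

s1: b1⊕b3⊕b5⊕b7 = 0⊕0⊕1⊕0 = 1
s2: b2⊕b3⊕b6⊕b7 = 1⊕0⊕1⊕0 = 0
s4: b4⊕b5⊕b6⊕b7 = 1⊕1⊕1⊕0 = 1
Syndrome (s4...s1) = 101 → position 5.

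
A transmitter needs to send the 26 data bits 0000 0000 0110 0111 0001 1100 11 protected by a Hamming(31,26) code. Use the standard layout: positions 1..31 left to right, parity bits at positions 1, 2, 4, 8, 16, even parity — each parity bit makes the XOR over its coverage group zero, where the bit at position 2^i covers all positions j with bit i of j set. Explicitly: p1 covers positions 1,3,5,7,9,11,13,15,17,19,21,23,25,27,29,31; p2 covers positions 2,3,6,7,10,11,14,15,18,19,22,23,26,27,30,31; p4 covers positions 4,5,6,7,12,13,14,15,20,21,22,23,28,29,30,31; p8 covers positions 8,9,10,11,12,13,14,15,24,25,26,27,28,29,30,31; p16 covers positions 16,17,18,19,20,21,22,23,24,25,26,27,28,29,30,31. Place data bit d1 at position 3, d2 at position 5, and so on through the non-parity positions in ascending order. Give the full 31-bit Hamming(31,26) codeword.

Place data bits at non-power-of-two positions: b3=0, b5=0, b6=0, b7=0, b9=0, b10=0, b11=0, b12=0, b13=0, b14=1, b15=1, b17=0, b18=0, b19=1, b20=1, b21=1, b22=0, b23=0, b24=0, b25=1, b26=1, b27=1, b28=0, b29=0, b30=1, b31=1.
p1 = XOR of data positions {3,5,7,9,11,13,15,17,19,21,23,25,27,29,31} = 0⊕0⊕0⊕0⊕0⊕0⊕1⊕0⊕1⊕1⊕0⊕1⊕1⊕0⊕1 = 0
p2 = XOR of data positions {3,6,7,10,11,14,15,18,19,22,23,26,27,30,31} = 0⊕0⊕0⊕0⊕0⊕1⊕1⊕0⊕1⊕0⊕0⊕1⊕1⊕1⊕1 = 1
p4 = XOR of data positions {5,6,7,12,13,14,15,20,21,22,23,28,29,30,31} = 0⊕0⊕0⊕0⊕0⊕1⊕1⊕1⊕1⊕0⊕0⊕0⊕0⊕1⊕1 = 0
p8 = XOR of data positions {9,10,11,12,13,14,15,24,25,26,27,28,29,30,31} = 0⊕0⊕0⊕0⊕0⊕1⊕1⊕0⊕1⊕1⊕1⊕0⊕0⊕1⊕1 = 1
p16 = XOR of data positions {17,18,19,20,21,22,23,24,25,26,27,28,29,30,31} = 0⊕0⊕1⊕1⊕1⊕0⊕0⊕0⊕1⊕1⊕1⊕0⊕0⊕1⊕1 = 0
Codeword b1..b31 = 0100000100000110001110001110011

0100000100000110001110001110011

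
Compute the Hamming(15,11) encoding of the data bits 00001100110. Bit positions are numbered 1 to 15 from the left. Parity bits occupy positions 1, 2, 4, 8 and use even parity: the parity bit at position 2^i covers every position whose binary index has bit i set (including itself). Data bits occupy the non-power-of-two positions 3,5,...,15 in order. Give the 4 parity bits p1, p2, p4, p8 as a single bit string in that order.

0000

Place data bits at non-power-of-two positions: b3=0, b5=0, b6=0, b7=0, b9=1, b10=1, b11=0, b12=0, b13=1, b14=1, b15=0.
p1 = XOR of data positions {3,5,7,9,11,13,15} = 0⊕0⊕0⊕1⊕0⊕1⊕0 = 0
p2 = XOR of data positions {3,6,7,10,11,14,15} = 0⊕0⊕0⊕1⊕0⊕1⊕0 = 0
p4 = XOR of data positions {5,6,7,12,13,14,15} = 0⊕0⊕0⊕0⊕1⊕1⊕0 = 0
p8 = XOR of data positions {9,10,11,12,13,14,15} = 1⊕1⊕0⊕0⊕1⊕1⊕0 = 0
Parity bits p1,p2,p4,p8 = 0000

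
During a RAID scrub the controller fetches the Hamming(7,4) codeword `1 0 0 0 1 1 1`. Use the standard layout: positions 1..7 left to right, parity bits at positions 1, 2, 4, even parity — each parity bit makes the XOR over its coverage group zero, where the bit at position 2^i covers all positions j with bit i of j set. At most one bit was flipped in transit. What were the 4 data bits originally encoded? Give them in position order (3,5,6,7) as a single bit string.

0011

s1: b1⊕b3⊕b5⊕b7 = 1⊕0⊕1⊕1 = 1
s2: b2⊕b3⊕b6⊕b7 = 0⊕0⊕1⊕1 = 0
s4: b4⊕b5⊕b6⊕b7 = 0⊕1⊕1⊕1 = 1
Syndrome (s4...s1) = 101 → position 5.
Flip bit 5: corrected codeword = 1000011
Data bits at positions 3,5,6,7: 0011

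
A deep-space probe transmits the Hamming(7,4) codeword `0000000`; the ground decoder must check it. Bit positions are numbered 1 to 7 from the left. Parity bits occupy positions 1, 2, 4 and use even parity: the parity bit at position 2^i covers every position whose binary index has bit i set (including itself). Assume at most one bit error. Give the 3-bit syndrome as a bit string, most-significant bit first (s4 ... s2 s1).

s1: b1⊕b3⊕b5⊕b7 = 0⊕0⊕0⊕0 = 0
s2: b2⊕b3⊕b6⊕b7 = 0⊕0⊕0⊕0 = 0
s4: b4⊕b5⊕b6⊕b7 = 0⊕0⊕0⊕0 = 0
Syndrome (s4...s1) = 000 → position 0 (no error).

000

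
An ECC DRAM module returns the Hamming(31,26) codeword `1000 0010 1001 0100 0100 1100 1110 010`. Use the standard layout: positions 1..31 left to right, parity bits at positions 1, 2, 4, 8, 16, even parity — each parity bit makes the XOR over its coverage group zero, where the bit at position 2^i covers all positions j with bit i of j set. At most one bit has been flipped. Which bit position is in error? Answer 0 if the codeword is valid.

26

s1: b1⊕b3⊕b5⊕b7⊕b9⊕b11⊕b13⊕b15⊕b17⊕b19⊕b21⊕b23⊕b25⊕b27⊕b29⊕b31 = 1⊕0⊕0⊕1⊕1⊕0⊕0⊕0⊕0⊕0⊕1⊕0⊕1⊕1⊕0⊕0 = 0
s2: b2⊕b3⊕b6⊕b7⊕b10⊕b11⊕b14⊕b15⊕b18⊕b19⊕b22⊕b23⊕b26⊕b27⊕b30⊕b31 = 0⊕0⊕0⊕1⊕0⊕0⊕1⊕0⊕1⊕0⊕1⊕0⊕1⊕1⊕1⊕0 = 1
s4: b4⊕b5⊕b6⊕b7⊕b12⊕b13⊕b14⊕b15⊕b20⊕b21⊕b22⊕b23⊕b28⊕b29⊕b30⊕b31 = 0⊕0⊕0⊕1⊕1⊕0⊕1⊕0⊕0⊕1⊕1⊕0⊕0⊕0⊕1⊕0 = 0
s8: b8⊕b9⊕b10⊕b11⊕b12⊕b13⊕b14⊕b15⊕b24⊕b25⊕b26⊕b27⊕b28⊕b29⊕b30⊕b31 = 0⊕1⊕0⊕0⊕1⊕0⊕1⊕0⊕0⊕1⊕1⊕1⊕0⊕0⊕1⊕0 = 1
s16: b16⊕b17⊕b18⊕b19⊕b20⊕b21⊕b22⊕b23⊕b24⊕b25⊕b26⊕b27⊕b28⊕b29⊕b30⊕b31 = 0⊕0⊕1⊕0⊕0⊕1⊕1⊕0⊕0⊕1⊕1⊕1⊕0⊕0⊕1⊕0 = 1
Syndrome (s16...s1) = 11010 → position 26.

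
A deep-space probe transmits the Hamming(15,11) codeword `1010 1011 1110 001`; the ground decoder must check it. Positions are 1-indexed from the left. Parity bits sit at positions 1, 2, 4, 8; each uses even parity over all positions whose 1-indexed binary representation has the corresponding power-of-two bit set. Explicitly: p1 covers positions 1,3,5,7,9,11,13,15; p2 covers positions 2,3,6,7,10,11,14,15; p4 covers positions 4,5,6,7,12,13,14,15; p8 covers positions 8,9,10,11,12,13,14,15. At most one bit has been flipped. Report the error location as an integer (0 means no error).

s1: b1⊕b3⊕b5⊕b7⊕b9⊕b11⊕b13⊕b15 = 1⊕1⊕1⊕1⊕1⊕1⊕0⊕1 = 1
s2: b2⊕b3⊕b6⊕b7⊕b10⊕b11⊕b14⊕b15 = 0⊕1⊕0⊕1⊕1⊕1⊕0⊕1 = 1
s4: b4⊕b5⊕b6⊕b7⊕b12⊕b13⊕b14⊕b15 = 0⊕1⊕0⊕1⊕0⊕0⊕0⊕1 = 1
s8: b8⊕b9⊕b10⊕b11⊕b12⊕b13⊕b14⊕b15 = 1⊕1⊕1⊕1⊕0⊕0⊕0⊕1 = 1
Syndrome (s8...s1) = 1111 → position 15.

15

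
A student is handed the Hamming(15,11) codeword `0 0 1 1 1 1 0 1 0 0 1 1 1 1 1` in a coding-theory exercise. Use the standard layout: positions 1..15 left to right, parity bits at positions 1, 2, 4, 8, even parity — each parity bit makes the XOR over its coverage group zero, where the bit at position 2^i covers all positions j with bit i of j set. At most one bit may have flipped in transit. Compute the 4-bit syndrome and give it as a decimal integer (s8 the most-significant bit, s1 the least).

s1: b1⊕b3⊕b5⊕b7⊕b9⊕b11⊕b13⊕b15 = 0⊕1⊕1⊕0⊕0⊕1⊕1⊕1 = 1
s2: b2⊕b3⊕b6⊕b7⊕b10⊕b11⊕b14⊕b15 = 0⊕1⊕1⊕0⊕0⊕1⊕1⊕1 = 1
s4: b4⊕b5⊕b6⊕b7⊕b12⊕b13⊕b14⊕b15 = 1⊕1⊕1⊕0⊕1⊕1⊕1⊕1 = 1
s8: b8⊕b9⊕b10⊕b11⊕b12⊕b13⊕b14⊕b15 = 1⊕0⊕0⊕1⊕1⊕1⊕1⊕1 = 0
Syndrome (s8...s1) = 0111 → position 7.

7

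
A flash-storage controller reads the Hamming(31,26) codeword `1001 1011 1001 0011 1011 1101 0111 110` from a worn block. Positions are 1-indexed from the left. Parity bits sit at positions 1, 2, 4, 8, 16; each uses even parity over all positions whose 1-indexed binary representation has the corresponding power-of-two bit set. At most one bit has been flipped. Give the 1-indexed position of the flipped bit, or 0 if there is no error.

6

s1: b1⊕b3⊕b5⊕b7⊕b9⊕b11⊕b13⊕b15⊕b17⊕b19⊕b21⊕b23⊕b25⊕b27⊕b29⊕b31 = 1⊕0⊕1⊕1⊕1⊕0⊕0⊕1⊕1⊕1⊕1⊕0⊕0⊕1⊕1⊕0 = 0
s2: b2⊕b3⊕b6⊕b7⊕b10⊕b11⊕b14⊕b15⊕b18⊕b19⊕b22⊕b23⊕b26⊕b27⊕b30⊕b31 = 0⊕0⊕0⊕1⊕0⊕0⊕0⊕1⊕0⊕1⊕1⊕0⊕1⊕1⊕1⊕0 = 1
s4: b4⊕b5⊕b6⊕b7⊕b12⊕b13⊕b14⊕b15⊕b20⊕b21⊕b22⊕b23⊕b28⊕b29⊕b30⊕b31 = 1⊕1⊕0⊕1⊕1⊕0⊕0⊕1⊕1⊕1⊕1⊕0⊕1⊕1⊕1⊕0 = 1
s8: b8⊕b9⊕b10⊕b11⊕b12⊕b13⊕b14⊕b15⊕b24⊕b25⊕b26⊕b27⊕b28⊕b29⊕b30⊕b31 = 1⊕1⊕0⊕0⊕1⊕0⊕0⊕1⊕1⊕0⊕1⊕1⊕1⊕1⊕1⊕0 = 0
s16: b16⊕b17⊕b18⊕b19⊕b20⊕b21⊕b22⊕b23⊕b24⊕b25⊕b26⊕b27⊕b28⊕b29⊕b30⊕b31 = 1⊕1⊕0⊕1⊕1⊕1⊕1⊕0⊕1⊕0⊕1⊕1⊕1⊕1⊕1⊕0 = 0
Syndrome (s16...s1) = 00110 → position 6.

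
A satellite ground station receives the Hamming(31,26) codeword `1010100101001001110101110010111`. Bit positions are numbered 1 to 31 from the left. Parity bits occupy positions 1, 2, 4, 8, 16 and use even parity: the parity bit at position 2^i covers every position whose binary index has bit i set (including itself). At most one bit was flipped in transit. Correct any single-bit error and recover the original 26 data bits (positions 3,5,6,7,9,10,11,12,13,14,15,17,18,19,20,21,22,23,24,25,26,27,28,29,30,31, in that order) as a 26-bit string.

11000100100010101110010111

s1: b1⊕b3⊕b5⊕b7⊕b9⊕b11⊕b13⊕b15⊕b17⊕b19⊕b21⊕b23⊕b25⊕b27⊕b29⊕b31 = 1⊕1⊕1⊕0⊕0⊕0⊕1⊕0⊕1⊕0⊕0⊕1⊕0⊕1⊕1⊕1 = 1
s2: b2⊕b3⊕b6⊕b7⊕b10⊕b11⊕b14⊕b15⊕b18⊕b19⊕b22⊕b23⊕b26⊕b27⊕b30⊕b31 = 0⊕1⊕0⊕0⊕1⊕0⊕0⊕0⊕1⊕0⊕1⊕1⊕0⊕1⊕1⊕1 = 0
s4: b4⊕b5⊕b6⊕b7⊕b12⊕b13⊕b14⊕b15⊕b20⊕b21⊕b22⊕b23⊕b28⊕b29⊕b30⊕b31 = 0⊕1⊕0⊕0⊕0⊕1⊕0⊕0⊕1⊕0⊕1⊕1⊕0⊕1⊕1⊕1 = 0
s8: b8⊕b9⊕b10⊕b11⊕b12⊕b13⊕b14⊕b15⊕b24⊕b25⊕b26⊕b27⊕b28⊕b29⊕b30⊕b31 = 1⊕0⊕1⊕0⊕0⊕1⊕0⊕0⊕1⊕0⊕0⊕1⊕0⊕1⊕1⊕1 = 0
s16: b16⊕b17⊕b18⊕b19⊕b20⊕b21⊕b22⊕b23⊕b24⊕b25⊕b26⊕b27⊕b28⊕b29⊕b30⊕b31 = 1⊕1⊕1⊕0⊕1⊕0⊕1⊕1⊕1⊕0⊕0⊕1⊕0⊕1⊕1⊕1 = 1
Syndrome (s16...s1) = 10001 → position 17.
Flip bit 17: corrected codeword = 1010100101001001010101110010111
Data bits at positions 3,5,6,7,9,10,11,12,13,14,15,17,18,19,20,21,22,23,24,25,26,27,28,29,30,31: 11000100100010101110010111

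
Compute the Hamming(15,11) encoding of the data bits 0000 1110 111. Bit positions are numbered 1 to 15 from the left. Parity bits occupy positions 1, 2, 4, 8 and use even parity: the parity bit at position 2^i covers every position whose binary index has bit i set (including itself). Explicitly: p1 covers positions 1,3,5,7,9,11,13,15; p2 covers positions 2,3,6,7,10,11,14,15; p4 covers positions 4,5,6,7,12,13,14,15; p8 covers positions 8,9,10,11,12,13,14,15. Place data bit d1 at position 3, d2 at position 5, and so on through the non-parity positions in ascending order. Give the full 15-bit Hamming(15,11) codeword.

000100001110111

Place data bits at non-power-of-two positions: b3=0, b5=0, b6=0, b7=0, b9=1, b10=1, b11=1, b12=0, b13=1, b14=1, b15=1.
p1 = XOR of data positions {3,5,7,9,11,13,15} = 0⊕0⊕0⊕1⊕1⊕1⊕1 = 0
p2 = XOR of data positions {3,6,7,10,11,14,15} = 0⊕0⊕0⊕1⊕1⊕1⊕1 = 0
p4 = XOR of data positions {5,6,7,12,13,14,15} = 0⊕0⊕0⊕0⊕1⊕1⊕1 = 1
p8 = XOR of data positions {9,10,11,12,13,14,15} = 1⊕1⊕1⊕0⊕1⊕1⊕1 = 0
Codeword b1..b15 = 000100001110111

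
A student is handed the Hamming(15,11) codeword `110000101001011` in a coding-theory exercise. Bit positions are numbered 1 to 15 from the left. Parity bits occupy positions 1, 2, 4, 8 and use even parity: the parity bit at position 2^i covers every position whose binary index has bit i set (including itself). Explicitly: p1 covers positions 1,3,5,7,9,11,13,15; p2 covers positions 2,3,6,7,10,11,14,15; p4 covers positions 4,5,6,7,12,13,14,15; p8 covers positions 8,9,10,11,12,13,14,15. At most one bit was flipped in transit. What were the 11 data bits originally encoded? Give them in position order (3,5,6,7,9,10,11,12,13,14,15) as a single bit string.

s1: b1⊕b3⊕b5⊕b7⊕b9⊕b11⊕b13⊕b15 = 1⊕0⊕0⊕1⊕1⊕0⊕0⊕1 = 0
s2: b2⊕b3⊕b6⊕b7⊕b10⊕b11⊕b14⊕b15 = 1⊕0⊕0⊕1⊕0⊕0⊕1⊕1 = 0
s4: b4⊕b5⊕b6⊕b7⊕b12⊕b13⊕b14⊕b15 = 0⊕0⊕0⊕1⊕1⊕0⊕1⊕1 = 0
s8: b8⊕b9⊕b10⊕b11⊕b12⊕b13⊕b14⊕b15 = 0⊕1⊕0⊕0⊕1⊕0⊕1⊕1 = 0
Syndrome (s8...s1) = 0000 → position 0 (no error).
No correction needed.
Data bits at positions 3,5,6,7,9,10,11,12,13,14,15: 00011001011

00011001011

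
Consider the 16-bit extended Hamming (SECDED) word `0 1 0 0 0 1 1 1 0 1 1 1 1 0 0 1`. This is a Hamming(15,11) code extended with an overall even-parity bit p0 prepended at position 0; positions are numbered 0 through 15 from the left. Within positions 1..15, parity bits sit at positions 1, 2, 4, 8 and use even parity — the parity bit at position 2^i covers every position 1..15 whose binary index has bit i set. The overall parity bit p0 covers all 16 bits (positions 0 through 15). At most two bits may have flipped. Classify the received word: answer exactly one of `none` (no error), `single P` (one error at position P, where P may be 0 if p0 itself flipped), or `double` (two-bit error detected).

s1: b1⊕b3⊕b5⊕b7⊕b9⊕b11⊕b13⊕b15 = 1⊕0⊕1⊕1⊕1⊕1⊕0⊕1 = 0
s2: b2⊕b3⊕b6⊕b7⊕b10⊕b11⊕b14⊕b15 = 0⊕0⊕1⊕1⊕1⊕1⊕0⊕1 = 1
s4: b4⊕b5⊕b6⊕b7⊕b12⊕b13⊕b14⊕b15 = 0⊕1⊕1⊕1⊕1⊕0⊕0⊕1 = 1
s8: b8⊕b9⊕b10⊕b11⊕b12⊕b13⊕b14⊕b15 = 0⊕1⊕1⊕1⊕1⊕0⊕0⊕1 = 1
Syndrome (s8...s1) = 1110 → position 14.
Overall parity (XOR of all 16 bits, including p0): 0⊕1⊕0⊕0⊕0⊕1⊕1⊕1⊕0⊕1⊕1⊕1⊕1⊕0⊕0⊕1 = 1
Overall=1, syndrome position=14 → single-bit error at position 14.

single 14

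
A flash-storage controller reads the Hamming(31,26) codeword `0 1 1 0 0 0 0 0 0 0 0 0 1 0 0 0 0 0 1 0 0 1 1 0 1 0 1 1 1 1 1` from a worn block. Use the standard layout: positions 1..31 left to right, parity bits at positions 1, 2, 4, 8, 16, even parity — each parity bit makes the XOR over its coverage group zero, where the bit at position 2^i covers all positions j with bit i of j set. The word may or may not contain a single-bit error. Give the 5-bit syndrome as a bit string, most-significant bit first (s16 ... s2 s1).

s1: b1⊕b3⊕b5⊕b7⊕b9⊕b11⊕b13⊕b15⊕b17⊕b19⊕b21⊕b23⊕b25⊕b27⊕b29⊕b31 = 0⊕1⊕0⊕0⊕0⊕0⊕1⊕0⊕0⊕1⊕0⊕1⊕1⊕1⊕1⊕1 = 0
s2: b2⊕b3⊕b6⊕b7⊕b10⊕b11⊕b14⊕b15⊕b18⊕b19⊕b22⊕b23⊕b26⊕b27⊕b30⊕b31 = 1⊕1⊕0⊕0⊕0⊕0⊕0⊕0⊕0⊕1⊕1⊕1⊕0⊕1⊕1⊕1 = 0
s4: b4⊕b5⊕b6⊕b7⊕b12⊕b13⊕b14⊕b15⊕b20⊕b21⊕b22⊕b23⊕b28⊕b29⊕b30⊕b31 = 0⊕0⊕0⊕0⊕0⊕1⊕0⊕0⊕0⊕0⊕1⊕1⊕1⊕1⊕1⊕1 = 1
s8: b8⊕b9⊕b10⊕b11⊕b12⊕b13⊕b14⊕b15⊕b24⊕b25⊕b26⊕b27⊕b28⊕b29⊕b30⊕b31 = 0⊕0⊕0⊕0⊕0⊕1⊕0⊕0⊕0⊕1⊕0⊕1⊕1⊕1⊕1⊕1 = 1
s16: b16⊕b17⊕b18⊕b19⊕b20⊕b21⊕b22⊕b23⊕b24⊕b25⊕b26⊕b27⊕b28⊕b29⊕b30⊕b31 = 0⊕0⊕0⊕1⊕0⊕0⊕1⊕1⊕0⊕1⊕0⊕1⊕1⊕1⊕1⊕1 = 1
Syndrome (s16...s1) = 11100 → position 28.

11100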